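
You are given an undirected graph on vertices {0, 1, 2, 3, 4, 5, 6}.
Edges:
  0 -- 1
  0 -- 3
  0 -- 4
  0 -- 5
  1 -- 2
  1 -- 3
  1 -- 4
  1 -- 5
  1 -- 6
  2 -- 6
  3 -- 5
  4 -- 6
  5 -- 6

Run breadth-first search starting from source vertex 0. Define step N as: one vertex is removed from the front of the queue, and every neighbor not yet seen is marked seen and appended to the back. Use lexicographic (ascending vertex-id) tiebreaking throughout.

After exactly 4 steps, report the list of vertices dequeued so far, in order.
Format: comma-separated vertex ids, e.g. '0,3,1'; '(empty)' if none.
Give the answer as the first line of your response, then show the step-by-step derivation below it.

0,1,3,4

step 1: dequeue 0; queue=[1,3,4,5]; order=0
step 2: dequeue 1; queue=[3,4,5,2,6]; order=0,1
step 3: dequeue 3; queue=[4,5,2,6]; order=0,1,3
step 4: dequeue 4; queue=[5,2,6]; order=0,1,3,4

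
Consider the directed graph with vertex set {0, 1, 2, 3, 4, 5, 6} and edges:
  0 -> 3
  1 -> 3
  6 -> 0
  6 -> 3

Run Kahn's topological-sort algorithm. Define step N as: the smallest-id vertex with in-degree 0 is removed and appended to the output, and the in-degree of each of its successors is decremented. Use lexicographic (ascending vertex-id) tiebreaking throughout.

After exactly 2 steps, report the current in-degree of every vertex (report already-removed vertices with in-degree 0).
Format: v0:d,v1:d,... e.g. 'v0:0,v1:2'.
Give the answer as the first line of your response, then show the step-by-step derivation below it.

v0:1,v1:0,v2:0,v3:2,v4:0,v5:0,v6:0

step 1: output 1; order=[1]; indeg=(1,0,0,2,0,0,0)
step 2: output 2; order=[1,2]; indeg=(1,0,0,2,0,0,0)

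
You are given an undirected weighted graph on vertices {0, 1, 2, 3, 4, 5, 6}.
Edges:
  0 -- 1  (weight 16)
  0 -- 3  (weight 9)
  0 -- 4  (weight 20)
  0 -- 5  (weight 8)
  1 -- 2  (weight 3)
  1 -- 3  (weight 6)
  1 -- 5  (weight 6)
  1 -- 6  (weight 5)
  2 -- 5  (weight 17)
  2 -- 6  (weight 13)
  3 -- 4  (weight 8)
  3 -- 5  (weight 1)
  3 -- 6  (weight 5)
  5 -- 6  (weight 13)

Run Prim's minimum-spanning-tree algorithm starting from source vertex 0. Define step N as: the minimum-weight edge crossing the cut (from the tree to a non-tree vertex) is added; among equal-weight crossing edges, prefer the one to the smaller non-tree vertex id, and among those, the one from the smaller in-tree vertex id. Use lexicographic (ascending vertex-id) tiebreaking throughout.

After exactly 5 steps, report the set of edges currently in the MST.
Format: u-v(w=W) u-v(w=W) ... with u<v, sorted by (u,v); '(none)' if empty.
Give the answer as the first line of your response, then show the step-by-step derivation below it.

0-5(w=8) 1-2(w=3) 1-6(w=5) 3-5(w=1) 3-6(w=5)

step 1: add edge 0-5 (w=8); MST = {0-5(w=8)}
step 2: add edge 3-5 (w=1); MST = {0-5(w=8) 3-5(w=1)}
step 3: add edge 3-6 (w=5); MST = {0-5(w=8) 3-5(w=1) 3-6(w=5)}
step 4: add edge 1-6 (w=5); MST = {0-5(w=8) 1-6(w=5) 3-5(w=1) 3-6(w=5)}
step 5: add edge 1-2 (w=3); MST = {0-5(w=8) 1-2(w=3) 1-6(w=5) 3-5(w=1) 3-6(w=5)}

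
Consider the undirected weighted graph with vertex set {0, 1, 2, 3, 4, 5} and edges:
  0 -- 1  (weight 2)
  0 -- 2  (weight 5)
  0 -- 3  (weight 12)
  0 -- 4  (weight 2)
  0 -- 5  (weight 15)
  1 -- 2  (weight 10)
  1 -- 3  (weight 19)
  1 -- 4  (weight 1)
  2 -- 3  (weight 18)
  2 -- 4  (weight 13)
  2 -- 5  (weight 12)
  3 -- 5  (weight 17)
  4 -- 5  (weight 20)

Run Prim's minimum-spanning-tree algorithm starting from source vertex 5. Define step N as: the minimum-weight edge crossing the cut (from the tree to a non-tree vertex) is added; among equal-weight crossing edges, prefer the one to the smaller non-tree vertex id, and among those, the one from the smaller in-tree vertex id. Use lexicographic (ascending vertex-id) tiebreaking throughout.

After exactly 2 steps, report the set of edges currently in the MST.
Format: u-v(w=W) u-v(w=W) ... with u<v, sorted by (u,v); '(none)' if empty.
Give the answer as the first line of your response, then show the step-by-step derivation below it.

0-2(w=5) 2-5(w=12)

step 1: add edge 2-5 (w=12); MST = {2-5(w=12)}
step 2: add edge 0-2 (w=5); MST = {0-2(w=5) 2-5(w=12)}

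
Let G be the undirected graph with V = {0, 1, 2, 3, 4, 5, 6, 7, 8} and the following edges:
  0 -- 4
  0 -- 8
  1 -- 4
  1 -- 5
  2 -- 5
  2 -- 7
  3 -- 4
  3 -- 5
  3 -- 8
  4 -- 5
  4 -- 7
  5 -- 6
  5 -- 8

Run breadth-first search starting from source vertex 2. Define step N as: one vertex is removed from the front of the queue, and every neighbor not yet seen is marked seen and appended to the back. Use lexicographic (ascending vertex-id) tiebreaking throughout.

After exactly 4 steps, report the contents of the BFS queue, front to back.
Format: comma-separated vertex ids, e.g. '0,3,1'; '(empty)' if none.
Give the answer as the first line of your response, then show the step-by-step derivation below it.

3,4,6,8

step 1: dequeue 2; queue=[5,7]; order=2
step 2: dequeue 5; queue=[7,1,3,4,6,8]; order=2,5
step 3: dequeue 7; queue=[1,3,4,6,8]; order=2,5,7
step 4: dequeue 1; queue=[3,4,6,8]; order=2,5,7,1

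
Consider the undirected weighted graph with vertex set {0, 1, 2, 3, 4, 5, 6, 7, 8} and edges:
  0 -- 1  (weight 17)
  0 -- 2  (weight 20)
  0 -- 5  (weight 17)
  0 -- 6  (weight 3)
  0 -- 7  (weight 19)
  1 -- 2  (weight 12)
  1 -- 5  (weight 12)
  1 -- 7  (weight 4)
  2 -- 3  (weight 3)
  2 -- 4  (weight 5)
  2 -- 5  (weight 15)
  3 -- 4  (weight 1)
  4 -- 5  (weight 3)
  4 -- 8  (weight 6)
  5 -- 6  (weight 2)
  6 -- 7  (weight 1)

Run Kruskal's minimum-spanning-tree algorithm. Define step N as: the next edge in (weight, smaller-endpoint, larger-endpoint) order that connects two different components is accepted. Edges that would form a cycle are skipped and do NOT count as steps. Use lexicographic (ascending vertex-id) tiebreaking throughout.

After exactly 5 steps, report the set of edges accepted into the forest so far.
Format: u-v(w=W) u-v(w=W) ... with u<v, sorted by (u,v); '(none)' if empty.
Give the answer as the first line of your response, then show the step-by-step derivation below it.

0-6(w=3) 2-3(w=3) 3-4(w=1) 5-6(w=2) 6-7(w=1)

step 1: add edge 3-4 (w=1); MST = {3-4(w=1)}
step 2: add edge 6-7 (w=1); MST = {3-4(w=1) 6-7(w=1)}
step 3: add edge 5-6 (w=2); MST = {3-4(w=1) 5-6(w=2) 6-7(w=1)}
step 4: add edge 0-6 (w=3); MST = {0-6(w=3) 3-4(w=1) 5-6(w=2) 6-7(w=1)}
step 5: add edge 2-3 (w=3); MST = {0-6(w=3) 2-3(w=3) 3-4(w=1) 5-6(w=2) 6-7(w=1)}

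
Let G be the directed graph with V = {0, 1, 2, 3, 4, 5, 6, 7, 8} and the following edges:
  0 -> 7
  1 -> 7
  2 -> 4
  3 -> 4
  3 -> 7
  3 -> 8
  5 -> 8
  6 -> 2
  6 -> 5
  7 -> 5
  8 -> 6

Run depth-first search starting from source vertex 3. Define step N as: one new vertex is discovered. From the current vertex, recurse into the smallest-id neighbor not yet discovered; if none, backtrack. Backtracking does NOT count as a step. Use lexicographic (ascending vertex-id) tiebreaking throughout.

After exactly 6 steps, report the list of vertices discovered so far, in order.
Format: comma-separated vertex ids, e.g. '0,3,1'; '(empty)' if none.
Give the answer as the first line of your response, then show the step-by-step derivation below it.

3,4,7,5,8,6

step 1: discover 3; path=3; order=3
step 2: discover 4; path=3>4; order=3,4
step 3: discover 7; path=3>7; order=3,4,7
step 4: discover 5; path=3>7>5; order=3,4,7,5
step 5: discover 8; path=3>7>5>8; order=3,4,7,5,8
step 6: discover 6; path=3>7>5>8>6; order=3,4,7,5,8,6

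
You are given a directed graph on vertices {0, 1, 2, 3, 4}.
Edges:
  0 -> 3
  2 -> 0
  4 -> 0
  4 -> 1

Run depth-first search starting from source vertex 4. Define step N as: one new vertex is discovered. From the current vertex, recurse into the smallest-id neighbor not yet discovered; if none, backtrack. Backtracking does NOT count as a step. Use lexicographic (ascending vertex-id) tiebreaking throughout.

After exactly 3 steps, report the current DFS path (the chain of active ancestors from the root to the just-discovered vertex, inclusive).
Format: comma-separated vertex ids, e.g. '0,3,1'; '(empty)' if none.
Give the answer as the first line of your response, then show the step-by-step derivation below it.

4,0,3

step 1: discover 4; path=4; order=4
step 2: discover 0; path=4>0; order=4,0
step 3: discover 3; path=4>0>3; order=4,0,3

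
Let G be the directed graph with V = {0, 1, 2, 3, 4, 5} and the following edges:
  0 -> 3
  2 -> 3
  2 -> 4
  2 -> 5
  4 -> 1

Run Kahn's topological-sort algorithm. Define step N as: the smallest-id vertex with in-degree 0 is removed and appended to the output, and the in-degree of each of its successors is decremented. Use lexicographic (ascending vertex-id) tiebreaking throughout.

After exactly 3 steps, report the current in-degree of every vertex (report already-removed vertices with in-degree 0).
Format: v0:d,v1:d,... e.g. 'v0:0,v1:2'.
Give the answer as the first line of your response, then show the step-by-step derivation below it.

v0:0,v1:1,v2:0,v3:0,v4:0,v5:0

step 1: output 0; order=[0]; indeg=(0,1,0,1,1,1)
step 2: output 2; order=[0,2]; indeg=(0,1,0,0,0,0)
step 3: output 3; order=[0,2,3]; indeg=(0,1,0,0,0,0)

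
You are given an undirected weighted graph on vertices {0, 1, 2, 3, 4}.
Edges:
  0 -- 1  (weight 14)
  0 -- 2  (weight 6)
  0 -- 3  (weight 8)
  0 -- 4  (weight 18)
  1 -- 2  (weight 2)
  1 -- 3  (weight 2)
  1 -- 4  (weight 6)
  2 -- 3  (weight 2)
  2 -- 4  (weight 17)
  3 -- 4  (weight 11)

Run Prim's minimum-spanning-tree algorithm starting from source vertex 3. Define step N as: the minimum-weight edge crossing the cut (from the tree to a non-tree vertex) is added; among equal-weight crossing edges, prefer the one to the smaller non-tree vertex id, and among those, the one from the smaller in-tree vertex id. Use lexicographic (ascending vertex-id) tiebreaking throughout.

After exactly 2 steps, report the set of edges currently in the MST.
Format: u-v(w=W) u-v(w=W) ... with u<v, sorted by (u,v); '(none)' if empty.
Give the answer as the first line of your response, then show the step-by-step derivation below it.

1-2(w=2) 1-3(w=2)

step 1: add edge 1-3 (w=2); MST = {1-3(w=2)}
step 2: add edge 1-2 (w=2); MST = {1-2(w=2) 1-3(w=2)}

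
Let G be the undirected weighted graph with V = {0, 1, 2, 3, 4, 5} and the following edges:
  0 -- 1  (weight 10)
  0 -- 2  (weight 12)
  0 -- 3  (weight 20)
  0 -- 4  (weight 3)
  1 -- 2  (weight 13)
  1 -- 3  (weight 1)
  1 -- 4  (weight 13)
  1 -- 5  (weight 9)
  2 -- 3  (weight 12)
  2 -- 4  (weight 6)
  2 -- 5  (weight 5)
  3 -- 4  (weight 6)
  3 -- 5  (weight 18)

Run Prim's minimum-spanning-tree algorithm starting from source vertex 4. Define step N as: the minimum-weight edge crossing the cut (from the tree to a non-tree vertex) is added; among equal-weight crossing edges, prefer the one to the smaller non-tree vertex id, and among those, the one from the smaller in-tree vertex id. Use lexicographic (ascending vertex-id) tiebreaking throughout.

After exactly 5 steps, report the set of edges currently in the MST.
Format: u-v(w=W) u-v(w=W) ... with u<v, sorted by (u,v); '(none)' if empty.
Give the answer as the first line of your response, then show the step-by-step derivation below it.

0-4(w=3) 1-3(w=1) 2-4(w=6) 2-5(w=5) 3-4(w=6)

step 1: add edge 0-4 (w=3); MST = {0-4(w=3)}
step 2: add edge 2-4 (w=6); MST = {0-4(w=3) 2-4(w=6)}
step 3: add edge 2-5 (w=5); MST = {0-4(w=3) 2-4(w=6) 2-5(w=5)}
step 4: add edge 3-4 (w=6); MST = {0-4(w=3) 2-4(w=6) 2-5(w=5) 3-4(w=6)}
step 5: add edge 1-3 (w=1); MST = {0-4(w=3) 1-3(w=1) 2-4(w=6) 2-5(w=5) 3-4(w=6)}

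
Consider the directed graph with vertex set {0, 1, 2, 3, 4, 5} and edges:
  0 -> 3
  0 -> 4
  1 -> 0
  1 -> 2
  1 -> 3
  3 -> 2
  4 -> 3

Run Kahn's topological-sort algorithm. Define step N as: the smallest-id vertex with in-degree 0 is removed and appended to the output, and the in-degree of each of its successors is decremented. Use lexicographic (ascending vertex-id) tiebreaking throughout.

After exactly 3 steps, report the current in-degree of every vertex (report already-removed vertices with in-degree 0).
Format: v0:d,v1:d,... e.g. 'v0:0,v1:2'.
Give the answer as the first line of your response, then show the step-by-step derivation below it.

v0:0,v1:0,v2:1,v3:0,v4:0,v5:0

step 1: output 1; order=[1]; indeg=(0,0,1,2,1,0)
step 2: output 0; order=[1,0]; indeg=(0,0,1,1,0,0)
step 3: output 4; order=[1,0,4]; indeg=(0,0,1,0,0,0)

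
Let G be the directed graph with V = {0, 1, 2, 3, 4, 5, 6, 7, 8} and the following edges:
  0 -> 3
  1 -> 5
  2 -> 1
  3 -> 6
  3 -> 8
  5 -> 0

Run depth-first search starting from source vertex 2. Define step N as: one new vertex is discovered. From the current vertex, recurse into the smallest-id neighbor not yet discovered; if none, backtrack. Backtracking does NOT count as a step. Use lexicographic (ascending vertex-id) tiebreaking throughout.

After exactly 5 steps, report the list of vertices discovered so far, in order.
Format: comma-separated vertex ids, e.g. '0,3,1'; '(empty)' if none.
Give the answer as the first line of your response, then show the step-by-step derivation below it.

2,1,5,0,3

step 1: discover 2; path=2; order=2
step 2: discover 1; path=2>1; order=2,1
step 3: discover 5; path=2>1>5; order=2,1,5
step 4: discover 0; path=2>1>5>0; order=2,1,5,0
step 5: discover 3; path=2>1>5>0>3; order=2,1,5,0,3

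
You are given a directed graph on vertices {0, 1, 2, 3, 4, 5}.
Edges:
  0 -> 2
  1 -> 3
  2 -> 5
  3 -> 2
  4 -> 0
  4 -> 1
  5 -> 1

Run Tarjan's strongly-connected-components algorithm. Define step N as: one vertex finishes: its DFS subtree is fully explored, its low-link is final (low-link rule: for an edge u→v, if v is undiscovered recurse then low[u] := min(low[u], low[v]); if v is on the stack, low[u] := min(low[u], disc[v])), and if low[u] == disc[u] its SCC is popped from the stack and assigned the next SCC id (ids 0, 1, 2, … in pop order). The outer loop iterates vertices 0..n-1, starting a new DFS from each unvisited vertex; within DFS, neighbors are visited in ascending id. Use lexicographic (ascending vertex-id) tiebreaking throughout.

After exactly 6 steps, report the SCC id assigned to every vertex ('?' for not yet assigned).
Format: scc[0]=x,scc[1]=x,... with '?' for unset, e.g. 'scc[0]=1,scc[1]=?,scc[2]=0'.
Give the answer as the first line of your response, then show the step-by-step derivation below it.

scc[0]=1,scc[1]=0,scc[2]=0,scc[3]=0,scc[4]=2,scc[5]=0

step 1: low=(low[0]=0,low[1]=3,low[2]=1,low[3]=1,low[4]=?,low[5]=2); scc=(scc[0]=?,scc[1]=?,scc[2]=?,scc[3]=?,scc[4]=?,scc[5]=?)
step 2: low=(low[0]=0,low[1]=1,low[2]=1,low[3]=1,low[4]=?,low[5]=2); scc=(scc[0]=?,scc[1]=?,scc[2]=?,scc[3]=?,scc[4]=?,scc[5]=?)
step 3: low=(low[0]=0,low[1]=1,low[2]=1,low[3]=1,low[4]=?,low[5]=1); scc=(scc[0]=?,scc[1]=?,scc[2]=?,scc[3]=?,scc[4]=?,scc[5]=?)
step 4: low=(low[0]=0,low[1]=1,low[2]=1,low[3]=1,low[4]=?,low[5]=1); scc=(scc[0]=?,scc[1]=0,scc[2]=0,scc[3]=0,scc[4]=?,scc[5]=0)
step 5: low=(low[0]=0,low[1]=1,low[2]=1,low[3]=1,low[4]=?,low[5]=1); scc=(scc[0]=1,scc[1]=0,scc[2]=0,scc[3]=0,scc[4]=?,scc[5]=0)
step 6: low=(low[0]=0,low[1]=1,low[2]=1,low[3]=1,low[4]=5,low[5]=1); scc=(scc[0]=1,scc[1]=0,scc[2]=0,scc[3]=0,scc[4]=2,scc[5]=0)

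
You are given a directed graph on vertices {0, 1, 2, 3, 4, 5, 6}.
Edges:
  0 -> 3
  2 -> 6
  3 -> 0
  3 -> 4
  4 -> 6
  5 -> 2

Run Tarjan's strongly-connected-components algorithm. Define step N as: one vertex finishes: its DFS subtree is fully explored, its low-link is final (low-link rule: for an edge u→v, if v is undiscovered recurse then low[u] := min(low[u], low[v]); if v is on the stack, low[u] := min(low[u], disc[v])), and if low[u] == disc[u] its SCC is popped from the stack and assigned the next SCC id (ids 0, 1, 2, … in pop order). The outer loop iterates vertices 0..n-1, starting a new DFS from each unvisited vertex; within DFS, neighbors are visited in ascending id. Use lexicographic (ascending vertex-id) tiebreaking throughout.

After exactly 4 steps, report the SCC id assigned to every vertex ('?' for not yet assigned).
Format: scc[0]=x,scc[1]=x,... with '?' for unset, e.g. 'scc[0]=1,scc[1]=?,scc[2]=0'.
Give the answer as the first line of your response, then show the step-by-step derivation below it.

scc[0]=2,scc[1]=?,scc[2]=?,scc[3]=2,scc[4]=1,scc[5]=?,scc[6]=0

step 1: low=(low[0]=0,low[1]=?,low[2]=?,low[3]=0,low[4]=2,low[5]=?,low[6]=3); scc=(scc[0]=?,scc[1]=?,scc[2]=?,scc[3]=?,scc[4]=?,scc[5]=?,scc[6]=0)
step 2: low=(low[0]=0,low[1]=?,low[2]=?,low[3]=0,low[4]=2,low[5]=?,low[6]=3); scc=(scc[0]=?,scc[1]=?,scc[2]=?,scc[3]=?,scc[4]=1,scc[5]=?,scc[6]=0)
step 3: low=(low[0]=0,low[1]=?,low[2]=?,low[3]=0,low[4]=2,low[5]=?,low[6]=3); scc=(scc[0]=?,scc[1]=?,scc[2]=?,scc[3]=?,scc[4]=1,scc[5]=?,scc[6]=0)
step 4: low=(low[0]=0,low[1]=?,low[2]=?,low[3]=0,low[4]=2,low[5]=?,low[6]=3); scc=(scc[0]=2,scc[1]=?,scc[2]=?,scc[3]=2,scc[4]=1,scc[5]=?,scc[6]=0)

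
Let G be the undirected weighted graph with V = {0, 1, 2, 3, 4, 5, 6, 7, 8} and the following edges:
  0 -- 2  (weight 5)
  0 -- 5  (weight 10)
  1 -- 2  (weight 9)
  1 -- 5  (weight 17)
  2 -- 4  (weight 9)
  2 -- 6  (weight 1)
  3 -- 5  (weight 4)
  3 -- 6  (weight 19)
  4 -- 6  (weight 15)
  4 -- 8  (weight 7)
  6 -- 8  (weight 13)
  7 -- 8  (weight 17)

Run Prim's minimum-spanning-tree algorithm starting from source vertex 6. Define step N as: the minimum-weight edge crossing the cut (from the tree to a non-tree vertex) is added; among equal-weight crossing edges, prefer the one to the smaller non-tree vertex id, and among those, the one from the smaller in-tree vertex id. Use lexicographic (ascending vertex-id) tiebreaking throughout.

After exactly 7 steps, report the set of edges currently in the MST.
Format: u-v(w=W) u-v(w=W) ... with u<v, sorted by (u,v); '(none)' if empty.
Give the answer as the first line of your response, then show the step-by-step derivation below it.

0-2(w=5) 0-5(w=10) 1-2(w=9) 2-4(w=9) 2-6(w=1) 3-5(w=4) 4-8(w=7)

step 1: add edge 2-6 (w=1); MST = {2-6(w=1)}
step 2: add edge 0-2 (w=5); MST = {0-2(w=5) 2-6(w=1)}
step 3: add edge 1-2 (w=9); MST = {0-2(w=5) 1-2(w=9) 2-6(w=1)}
step 4: add edge 2-4 (w=9); MST = {0-2(w=5) 1-2(w=9) 2-4(w=9) 2-6(w=1)}
step 5: add edge 4-8 (w=7); MST = {0-2(w=5) 1-2(w=9) 2-4(w=9) 2-6(w=1) 4-8(w=7)}
step 6: add edge 0-5 (w=10); MST = {0-2(w=5) 0-5(w=10) 1-2(w=9) 2-4(w=9) 2-6(w=1) 4-8(w=7)}
step 7: add edge 3-5 (w=4); MST = {0-2(w=5) 0-5(w=10) 1-2(w=9) 2-4(w=9) 2-6(w=1) 3-5(w=4) 4-8(w=7)}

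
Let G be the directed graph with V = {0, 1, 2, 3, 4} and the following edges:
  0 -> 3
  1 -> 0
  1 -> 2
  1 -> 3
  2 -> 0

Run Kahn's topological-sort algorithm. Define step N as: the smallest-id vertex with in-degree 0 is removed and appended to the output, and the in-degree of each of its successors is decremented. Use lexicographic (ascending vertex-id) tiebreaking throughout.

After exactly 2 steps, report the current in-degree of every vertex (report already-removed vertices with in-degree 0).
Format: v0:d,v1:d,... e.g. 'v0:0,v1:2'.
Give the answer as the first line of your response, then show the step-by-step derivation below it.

v0:0,v1:0,v2:0,v3:1,v4:0

step 1: output 1; order=[1]; indeg=(1,0,0,1,0)
step 2: output 2; order=[1,2]; indeg=(0,0,0,1,0)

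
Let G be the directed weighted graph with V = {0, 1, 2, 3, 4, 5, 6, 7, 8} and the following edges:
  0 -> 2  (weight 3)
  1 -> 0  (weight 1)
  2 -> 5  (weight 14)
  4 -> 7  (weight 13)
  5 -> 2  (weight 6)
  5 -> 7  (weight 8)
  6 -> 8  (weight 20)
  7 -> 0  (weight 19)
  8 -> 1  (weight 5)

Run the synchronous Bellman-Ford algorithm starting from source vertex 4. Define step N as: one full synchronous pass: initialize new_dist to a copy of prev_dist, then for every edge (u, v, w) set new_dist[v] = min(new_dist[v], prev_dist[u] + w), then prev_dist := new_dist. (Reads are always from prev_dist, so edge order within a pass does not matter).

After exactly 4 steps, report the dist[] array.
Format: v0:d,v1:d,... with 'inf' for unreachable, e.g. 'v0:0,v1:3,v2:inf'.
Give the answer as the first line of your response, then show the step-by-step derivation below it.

v0:32,v1:inf,v2:35,v3:inf,v4:0,v5:49,v6:inf,v7:13,v8:inf

step 1: dist = v0:inf,v1:inf,v2:inf,v3:inf,v4:0,v5:inf,v6:inf,v7:13,v8:inf
step 2: dist = v0:32,v1:inf,v2:inf,v3:inf,v4:0,v5:inf,v6:inf,v7:13,v8:inf
step 3: dist = v0:32,v1:inf,v2:35,v3:inf,v4:0,v5:inf,v6:inf,v7:13,v8:inf
step 4: dist = v0:32,v1:inf,v2:35,v3:inf,v4:0,v5:49,v6:inf,v7:13,v8:inf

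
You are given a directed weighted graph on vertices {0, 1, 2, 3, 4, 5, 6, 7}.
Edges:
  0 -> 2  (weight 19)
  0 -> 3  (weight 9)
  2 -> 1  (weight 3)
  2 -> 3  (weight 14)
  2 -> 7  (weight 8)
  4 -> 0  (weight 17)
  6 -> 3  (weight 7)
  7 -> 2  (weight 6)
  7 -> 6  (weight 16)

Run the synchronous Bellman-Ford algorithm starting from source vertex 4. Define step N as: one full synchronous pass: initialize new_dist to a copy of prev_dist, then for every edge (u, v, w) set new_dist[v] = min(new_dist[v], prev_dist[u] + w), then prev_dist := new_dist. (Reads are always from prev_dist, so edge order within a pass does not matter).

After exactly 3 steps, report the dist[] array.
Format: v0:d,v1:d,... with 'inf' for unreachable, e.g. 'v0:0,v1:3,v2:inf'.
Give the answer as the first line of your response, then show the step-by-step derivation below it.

v0:17,v1:39,v2:36,v3:26,v4:0,v5:inf,v6:inf,v7:44

step 1: dist = v0:17,v1:inf,v2:inf,v3:inf,v4:0,v5:inf,v6:inf,v7:inf
step 2: dist = v0:17,v1:inf,v2:36,v3:26,v4:0,v5:inf,v6:inf,v7:inf
step 3: dist = v0:17,v1:39,v2:36,v3:26,v4:0,v5:inf,v6:inf,v7:44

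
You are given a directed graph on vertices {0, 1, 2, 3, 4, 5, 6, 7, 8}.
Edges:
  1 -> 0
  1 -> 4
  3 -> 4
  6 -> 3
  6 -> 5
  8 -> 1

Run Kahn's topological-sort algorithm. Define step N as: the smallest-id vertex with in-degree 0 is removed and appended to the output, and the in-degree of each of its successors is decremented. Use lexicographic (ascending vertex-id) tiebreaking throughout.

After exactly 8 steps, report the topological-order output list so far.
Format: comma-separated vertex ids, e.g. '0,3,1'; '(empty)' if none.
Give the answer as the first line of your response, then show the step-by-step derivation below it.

2,6,3,5,7,8,1,0

step 1: output 2; order=[2]; indeg=(1,1,0,1,2,1,0,0,0)
step 2: output 6; order=[2,6]; indeg=(1,1,0,0,2,0,0,0,0)
step 3: output 3; order=[2,6,3]; indeg=(1,1,0,0,1,0,0,0,0)
step 4: output 5; order=[2,6,3,5]; indeg=(1,1,0,0,1,0,0,0,0)
step 5: output 7; order=[2,6,3,5,7]; indeg=(1,1,0,0,1,0,0,0,0)
step 6: output 8; order=[2,6,3,5,7,8]; indeg=(1,0,0,0,1,0,0,0,0)
step 7: output 1; order=[2,6,3,5,7,8,1]; indeg=(0,0,0,0,0,0,0,0,0)
step 8: output 0; order=[2,6,3,5,7,8,1,0]; indeg=(0,0,0,0,0,0,0,0,0)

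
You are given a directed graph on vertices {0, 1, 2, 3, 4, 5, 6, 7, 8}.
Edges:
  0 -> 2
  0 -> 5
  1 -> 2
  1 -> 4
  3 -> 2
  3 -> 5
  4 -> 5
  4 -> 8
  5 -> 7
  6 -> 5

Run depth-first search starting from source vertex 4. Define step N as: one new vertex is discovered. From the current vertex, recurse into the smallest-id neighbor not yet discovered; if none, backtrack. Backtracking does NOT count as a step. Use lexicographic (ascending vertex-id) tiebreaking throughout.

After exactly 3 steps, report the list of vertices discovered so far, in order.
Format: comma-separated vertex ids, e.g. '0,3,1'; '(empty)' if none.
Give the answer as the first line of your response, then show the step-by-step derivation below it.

4,5,7

step 1: discover 4; path=4; order=4
step 2: discover 5; path=4>5; order=4,5
step 3: discover 7; path=4>5>7; order=4,5,7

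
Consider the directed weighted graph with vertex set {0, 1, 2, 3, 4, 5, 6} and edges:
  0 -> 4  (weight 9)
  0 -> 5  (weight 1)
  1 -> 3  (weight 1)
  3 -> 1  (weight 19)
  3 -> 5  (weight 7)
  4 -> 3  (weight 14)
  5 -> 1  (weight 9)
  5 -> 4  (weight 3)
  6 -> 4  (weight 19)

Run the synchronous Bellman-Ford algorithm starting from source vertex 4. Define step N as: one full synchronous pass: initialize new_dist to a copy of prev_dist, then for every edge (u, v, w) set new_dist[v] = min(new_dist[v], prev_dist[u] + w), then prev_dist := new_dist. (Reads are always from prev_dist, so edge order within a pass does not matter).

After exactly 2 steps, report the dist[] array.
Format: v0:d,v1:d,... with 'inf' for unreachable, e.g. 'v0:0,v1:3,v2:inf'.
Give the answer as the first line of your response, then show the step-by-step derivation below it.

v0:inf,v1:33,v2:inf,v3:14,v4:0,v5:21,v6:inf

step 1: dist = v0:inf,v1:inf,v2:inf,v3:14,v4:0,v5:inf,v6:inf
step 2: dist = v0:inf,v1:33,v2:inf,v3:14,v4:0,v5:21,v6:inf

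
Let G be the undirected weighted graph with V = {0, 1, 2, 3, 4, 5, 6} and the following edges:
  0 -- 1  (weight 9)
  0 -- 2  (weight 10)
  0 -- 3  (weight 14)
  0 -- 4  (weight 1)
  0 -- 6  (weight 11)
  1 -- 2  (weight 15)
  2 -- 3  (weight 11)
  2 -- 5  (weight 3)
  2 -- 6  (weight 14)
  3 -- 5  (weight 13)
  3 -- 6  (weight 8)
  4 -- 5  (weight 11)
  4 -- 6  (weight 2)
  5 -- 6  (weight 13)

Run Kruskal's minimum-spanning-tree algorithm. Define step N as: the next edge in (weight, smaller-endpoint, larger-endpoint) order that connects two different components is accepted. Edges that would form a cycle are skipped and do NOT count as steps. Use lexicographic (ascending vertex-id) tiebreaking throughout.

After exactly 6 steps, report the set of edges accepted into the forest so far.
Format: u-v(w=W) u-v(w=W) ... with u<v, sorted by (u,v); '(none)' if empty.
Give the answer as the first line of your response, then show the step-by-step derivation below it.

0-1(w=9) 0-2(w=10) 0-4(w=1) 2-5(w=3) 3-6(w=8) 4-6(w=2)

step 1: add edge 0-4 (w=1); MST = {0-4(w=1)}
step 2: add edge 4-6 (w=2); MST = {0-4(w=1) 4-6(w=2)}
step 3: add edge 2-5 (w=3); MST = {0-4(w=1) 2-5(w=3) 4-6(w=2)}
step 4: add edge 3-6 (w=8); MST = {0-4(w=1) 2-5(w=3) 3-6(w=8) 4-6(w=2)}
step 5: add edge 0-1 (w=9); MST = {0-1(w=9) 0-4(w=1) 2-5(w=3) 3-6(w=8) 4-6(w=2)}
step 6: add edge 0-2 (w=10); MST = {0-1(w=9) 0-2(w=10) 0-4(w=1) 2-5(w=3) 3-6(w=8) 4-6(w=2)}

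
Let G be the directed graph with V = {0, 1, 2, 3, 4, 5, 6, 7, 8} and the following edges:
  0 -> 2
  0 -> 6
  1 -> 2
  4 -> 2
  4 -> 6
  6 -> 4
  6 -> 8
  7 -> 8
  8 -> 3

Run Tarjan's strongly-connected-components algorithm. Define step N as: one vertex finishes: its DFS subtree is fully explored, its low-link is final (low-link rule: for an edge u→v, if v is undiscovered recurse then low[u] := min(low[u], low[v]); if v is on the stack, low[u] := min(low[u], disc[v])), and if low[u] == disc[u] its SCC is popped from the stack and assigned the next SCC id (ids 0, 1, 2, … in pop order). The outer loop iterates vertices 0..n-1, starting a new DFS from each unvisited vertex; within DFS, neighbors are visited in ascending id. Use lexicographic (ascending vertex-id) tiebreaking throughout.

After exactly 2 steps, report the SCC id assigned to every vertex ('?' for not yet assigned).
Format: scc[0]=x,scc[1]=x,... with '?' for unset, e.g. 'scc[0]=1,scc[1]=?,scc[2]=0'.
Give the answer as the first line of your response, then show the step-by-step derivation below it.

scc[0]=?,scc[1]=?,scc[2]=0,scc[3]=?,scc[4]=?,scc[5]=?,scc[6]=?,scc[7]=?,scc[8]=?

step 1: low=(low[0]=0,low[1]=?,low[2]=1,low[3]=?,low[4]=?,low[5]=?,low[6]=?,low[7]=?,low[8]=?); scc=(scc[0]=?,scc[1]=?,scc[2]=0,scc[3]=?,scc[4]=?,scc[5]=?,scc[6]=?,scc[7]=?,scc[8]=?)
step 2: low=(low[0]=0,low[1]=?,low[2]=1,low[3]=?,low[4]=2,low[5]=?,low[6]=2,low[7]=?,low[8]=?); scc=(scc[0]=?,scc[1]=?,scc[2]=0,scc[3]=?,scc[4]=?,scc[5]=?,scc[6]=?,scc[7]=?,scc[8]=?)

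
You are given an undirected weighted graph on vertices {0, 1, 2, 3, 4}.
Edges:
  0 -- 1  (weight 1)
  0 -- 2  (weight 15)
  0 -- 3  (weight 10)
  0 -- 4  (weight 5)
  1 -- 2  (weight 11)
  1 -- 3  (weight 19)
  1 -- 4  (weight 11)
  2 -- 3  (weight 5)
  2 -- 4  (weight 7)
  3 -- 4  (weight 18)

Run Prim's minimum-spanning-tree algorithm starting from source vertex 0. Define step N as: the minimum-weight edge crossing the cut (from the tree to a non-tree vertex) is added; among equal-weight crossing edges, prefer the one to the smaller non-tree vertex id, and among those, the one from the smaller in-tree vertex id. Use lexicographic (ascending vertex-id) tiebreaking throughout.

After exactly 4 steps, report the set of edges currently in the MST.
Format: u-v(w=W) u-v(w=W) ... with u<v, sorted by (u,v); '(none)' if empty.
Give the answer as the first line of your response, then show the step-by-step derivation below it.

0-1(w=1) 0-4(w=5) 2-3(w=5) 2-4(w=7)

step 1: add edge 0-1 (w=1); MST = {0-1(w=1)}
step 2: add edge 0-4 (w=5); MST = {0-1(w=1) 0-4(w=5)}
step 3: add edge 2-4 (w=7); MST = {0-1(w=1) 0-4(w=5) 2-4(w=7)}
step 4: add edge 2-3 (w=5); MST = {0-1(w=1) 0-4(w=5) 2-3(w=5) 2-4(w=7)}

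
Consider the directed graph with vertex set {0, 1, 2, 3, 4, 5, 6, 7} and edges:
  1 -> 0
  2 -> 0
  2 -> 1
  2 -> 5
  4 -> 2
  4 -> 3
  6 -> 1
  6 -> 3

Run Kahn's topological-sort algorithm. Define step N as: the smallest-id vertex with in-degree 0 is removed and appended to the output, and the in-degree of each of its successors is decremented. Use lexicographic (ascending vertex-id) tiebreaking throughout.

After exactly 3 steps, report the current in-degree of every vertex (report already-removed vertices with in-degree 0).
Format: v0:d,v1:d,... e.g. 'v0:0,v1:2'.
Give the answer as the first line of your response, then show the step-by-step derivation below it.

v0:1,v1:1,v2:0,v3:1,v4:0,v5:0,v6:0,v7:0

step 1: output 4; order=[4]; indeg=(2,2,0,1,0,1,0,0)
step 2: output 2; order=[4,2]; indeg=(1,1,0,1,0,0,0,0)
step 3: output 5; order=[4,2,5]; indeg=(1,1,0,1,0,0,0,0)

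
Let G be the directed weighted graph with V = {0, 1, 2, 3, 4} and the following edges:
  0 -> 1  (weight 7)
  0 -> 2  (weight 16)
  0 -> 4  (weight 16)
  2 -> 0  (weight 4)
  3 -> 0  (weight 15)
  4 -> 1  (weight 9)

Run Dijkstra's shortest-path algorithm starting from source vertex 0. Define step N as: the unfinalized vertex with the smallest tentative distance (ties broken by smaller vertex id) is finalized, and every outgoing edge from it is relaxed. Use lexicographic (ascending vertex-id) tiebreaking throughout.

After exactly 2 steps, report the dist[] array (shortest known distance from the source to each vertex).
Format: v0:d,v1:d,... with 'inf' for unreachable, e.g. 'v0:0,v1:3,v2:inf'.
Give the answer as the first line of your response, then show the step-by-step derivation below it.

v0:0,v1:7,v2:16,v3:inf,v4:16

step 1: dist = v0:0,v1:7,v2:16,v3:inf,v4:16
step 2: dist = v0:0,v1:7,v2:16,v3:inf,v4:16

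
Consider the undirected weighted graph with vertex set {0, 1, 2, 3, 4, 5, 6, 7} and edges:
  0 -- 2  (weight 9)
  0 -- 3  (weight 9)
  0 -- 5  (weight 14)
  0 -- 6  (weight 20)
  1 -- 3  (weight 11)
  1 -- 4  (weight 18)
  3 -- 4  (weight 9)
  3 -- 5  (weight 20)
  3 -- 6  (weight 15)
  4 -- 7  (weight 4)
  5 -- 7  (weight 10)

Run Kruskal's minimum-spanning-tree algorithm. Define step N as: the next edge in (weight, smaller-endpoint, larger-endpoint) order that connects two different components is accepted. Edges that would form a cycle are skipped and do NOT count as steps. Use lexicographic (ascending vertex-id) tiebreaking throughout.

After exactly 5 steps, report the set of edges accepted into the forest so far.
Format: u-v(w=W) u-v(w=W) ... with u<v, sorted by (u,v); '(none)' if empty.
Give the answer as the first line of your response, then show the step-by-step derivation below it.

0-2(w=9) 0-3(w=9) 3-4(w=9) 4-7(w=4) 5-7(w=10)

step 1: add edge 4-7 (w=4); MST = {4-7(w=4)}
step 2: add edge 0-2 (w=9); MST = {0-2(w=9) 4-7(w=4)}
step 3: add edge 0-3 (w=9); MST = {0-2(w=9) 0-3(w=9) 4-7(w=4)}
step 4: add edge 3-4 (w=9); MST = {0-2(w=9) 0-3(w=9) 3-4(w=9) 4-7(w=4)}
step 5: add edge 5-7 (w=10); MST = {0-2(w=9) 0-3(w=9) 3-4(w=9) 4-7(w=4) 5-7(w=10)}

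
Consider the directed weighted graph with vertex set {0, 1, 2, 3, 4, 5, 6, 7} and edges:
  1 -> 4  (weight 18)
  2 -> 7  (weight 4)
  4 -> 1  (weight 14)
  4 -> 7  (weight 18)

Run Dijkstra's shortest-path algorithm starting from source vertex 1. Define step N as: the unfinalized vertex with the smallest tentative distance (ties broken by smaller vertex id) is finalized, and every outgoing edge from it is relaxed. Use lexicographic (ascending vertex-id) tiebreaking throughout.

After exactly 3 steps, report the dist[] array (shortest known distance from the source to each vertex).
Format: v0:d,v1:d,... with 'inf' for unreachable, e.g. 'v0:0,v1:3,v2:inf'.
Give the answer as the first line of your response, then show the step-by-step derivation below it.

v0:inf,v1:0,v2:inf,v3:inf,v4:18,v5:inf,v6:inf,v7:36

step 1: dist = v0:inf,v1:0,v2:inf,v3:inf,v4:18,v5:inf,v6:inf,v7:inf
step 2: dist = v0:inf,v1:0,v2:inf,v3:inf,v4:18,v5:inf,v6:inf,v7:36
step 3: dist = v0:inf,v1:0,v2:inf,v3:inf,v4:18,v5:inf,v6:inf,v7:36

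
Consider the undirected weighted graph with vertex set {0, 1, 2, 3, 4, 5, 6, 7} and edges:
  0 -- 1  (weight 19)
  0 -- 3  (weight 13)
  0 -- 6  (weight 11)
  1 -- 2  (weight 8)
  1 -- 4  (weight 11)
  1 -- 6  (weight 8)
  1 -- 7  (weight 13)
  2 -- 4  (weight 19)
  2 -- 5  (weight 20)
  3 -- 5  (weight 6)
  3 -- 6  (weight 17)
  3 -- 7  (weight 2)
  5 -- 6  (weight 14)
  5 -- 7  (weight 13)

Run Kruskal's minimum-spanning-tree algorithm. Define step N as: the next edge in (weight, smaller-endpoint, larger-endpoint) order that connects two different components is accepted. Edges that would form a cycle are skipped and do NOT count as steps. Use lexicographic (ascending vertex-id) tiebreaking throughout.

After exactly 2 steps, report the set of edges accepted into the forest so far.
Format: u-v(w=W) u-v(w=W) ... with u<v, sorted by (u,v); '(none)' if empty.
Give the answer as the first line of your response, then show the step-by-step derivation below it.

3-5(w=6) 3-7(w=2)

step 1: add edge 3-7 (w=2); MST = {3-7(w=2)}
step 2: add edge 3-5 (w=6); MST = {3-5(w=6) 3-7(w=2)}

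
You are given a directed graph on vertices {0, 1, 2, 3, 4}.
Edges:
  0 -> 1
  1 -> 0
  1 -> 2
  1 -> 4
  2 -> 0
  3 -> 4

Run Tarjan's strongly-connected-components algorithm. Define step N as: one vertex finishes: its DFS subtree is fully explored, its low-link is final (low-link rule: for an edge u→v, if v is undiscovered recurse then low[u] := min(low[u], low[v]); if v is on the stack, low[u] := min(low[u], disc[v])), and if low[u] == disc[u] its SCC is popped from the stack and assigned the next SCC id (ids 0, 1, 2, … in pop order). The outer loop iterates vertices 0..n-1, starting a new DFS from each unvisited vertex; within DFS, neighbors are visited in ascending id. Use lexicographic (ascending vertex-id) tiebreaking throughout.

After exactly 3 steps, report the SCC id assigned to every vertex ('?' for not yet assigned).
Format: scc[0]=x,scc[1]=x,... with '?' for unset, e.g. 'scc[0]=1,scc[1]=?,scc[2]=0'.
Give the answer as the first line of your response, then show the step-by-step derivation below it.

scc[0]=?,scc[1]=?,scc[2]=?,scc[3]=?,scc[4]=0

step 1: low=(low[0]=0,low[1]=0,low[2]=0,low[3]=?,low[4]=?); scc=(scc[0]=?,scc[1]=?,scc[2]=?,scc[3]=?,scc[4]=?)
step 2: low=(low[0]=0,low[1]=0,low[2]=0,low[3]=?,low[4]=3); scc=(scc[0]=?,scc[1]=?,scc[2]=?,scc[3]=?,scc[4]=0)
step 3: low=(low[0]=0,low[1]=0,low[2]=0,low[3]=?,low[4]=3); scc=(scc[0]=?,scc[1]=?,scc[2]=?,scc[3]=?,scc[4]=0)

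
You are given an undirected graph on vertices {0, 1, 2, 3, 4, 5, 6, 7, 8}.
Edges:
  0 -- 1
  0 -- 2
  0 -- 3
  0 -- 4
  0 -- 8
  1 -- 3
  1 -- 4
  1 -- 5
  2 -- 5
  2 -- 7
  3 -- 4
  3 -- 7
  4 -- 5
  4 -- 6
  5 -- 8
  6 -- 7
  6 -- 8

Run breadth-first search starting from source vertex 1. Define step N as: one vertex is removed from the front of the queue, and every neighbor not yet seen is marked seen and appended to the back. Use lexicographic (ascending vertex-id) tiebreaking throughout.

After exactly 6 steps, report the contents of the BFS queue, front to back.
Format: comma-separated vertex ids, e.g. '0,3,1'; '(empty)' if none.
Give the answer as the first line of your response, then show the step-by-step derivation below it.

8,7,6

step 1: dequeue 1; queue=[0,3,4,5]; order=1
step 2: dequeue 0; queue=[3,4,5,2,8]; order=1,0
step 3: dequeue 3; queue=[4,5,2,8,7]; order=1,0,3
step 4: dequeue 4; queue=[5,2,8,7,6]; order=1,0,3,4
step 5: dequeue 5; queue=[2,8,7,6]; order=1,0,3,4,5
step 6: dequeue 2; queue=[8,7,6]; order=1,0,3,4,5,2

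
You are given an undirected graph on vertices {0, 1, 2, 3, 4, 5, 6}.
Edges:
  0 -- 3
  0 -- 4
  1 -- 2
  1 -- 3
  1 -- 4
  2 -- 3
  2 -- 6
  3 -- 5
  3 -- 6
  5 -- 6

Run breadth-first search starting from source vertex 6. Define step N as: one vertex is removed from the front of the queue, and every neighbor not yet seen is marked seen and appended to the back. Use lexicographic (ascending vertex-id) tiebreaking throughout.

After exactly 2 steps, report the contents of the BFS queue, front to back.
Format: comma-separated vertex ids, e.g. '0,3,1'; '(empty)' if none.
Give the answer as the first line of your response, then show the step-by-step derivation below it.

3,5,1

step 1: dequeue 6; queue=[2,3,5]; order=6
step 2: dequeue 2; queue=[3,5,1]; order=6,2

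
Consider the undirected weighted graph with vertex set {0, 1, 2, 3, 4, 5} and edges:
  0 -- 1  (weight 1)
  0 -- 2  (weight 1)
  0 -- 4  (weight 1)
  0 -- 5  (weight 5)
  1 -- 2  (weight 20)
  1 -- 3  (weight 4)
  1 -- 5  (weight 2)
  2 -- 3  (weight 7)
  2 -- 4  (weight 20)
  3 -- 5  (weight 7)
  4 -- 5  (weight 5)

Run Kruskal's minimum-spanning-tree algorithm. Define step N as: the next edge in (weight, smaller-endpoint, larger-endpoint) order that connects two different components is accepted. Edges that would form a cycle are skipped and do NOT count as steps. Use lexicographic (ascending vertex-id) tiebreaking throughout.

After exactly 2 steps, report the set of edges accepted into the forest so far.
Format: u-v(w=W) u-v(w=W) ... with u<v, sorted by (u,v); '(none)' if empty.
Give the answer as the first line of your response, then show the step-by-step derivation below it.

0-1(w=1) 0-2(w=1)

step 1: add edge 0-1 (w=1); MST = {0-1(w=1)}
step 2: add edge 0-2 (w=1); MST = {0-1(w=1) 0-2(w=1)}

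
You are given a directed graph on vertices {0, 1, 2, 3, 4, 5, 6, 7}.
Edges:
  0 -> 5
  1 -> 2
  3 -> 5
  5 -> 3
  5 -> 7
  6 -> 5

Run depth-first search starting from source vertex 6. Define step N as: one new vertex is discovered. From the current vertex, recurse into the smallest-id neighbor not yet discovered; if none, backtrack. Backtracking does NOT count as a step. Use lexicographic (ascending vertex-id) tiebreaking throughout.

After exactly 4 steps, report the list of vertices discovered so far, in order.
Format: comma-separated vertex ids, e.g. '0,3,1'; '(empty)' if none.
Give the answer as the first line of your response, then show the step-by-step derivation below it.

6,5,3,7

step 1: discover 6; path=6; order=6
step 2: discover 5; path=6>5; order=6,5
step 3: discover 3; path=6>5>3; order=6,5,3
step 4: discover 7; path=6>5>7; order=6,5,3,7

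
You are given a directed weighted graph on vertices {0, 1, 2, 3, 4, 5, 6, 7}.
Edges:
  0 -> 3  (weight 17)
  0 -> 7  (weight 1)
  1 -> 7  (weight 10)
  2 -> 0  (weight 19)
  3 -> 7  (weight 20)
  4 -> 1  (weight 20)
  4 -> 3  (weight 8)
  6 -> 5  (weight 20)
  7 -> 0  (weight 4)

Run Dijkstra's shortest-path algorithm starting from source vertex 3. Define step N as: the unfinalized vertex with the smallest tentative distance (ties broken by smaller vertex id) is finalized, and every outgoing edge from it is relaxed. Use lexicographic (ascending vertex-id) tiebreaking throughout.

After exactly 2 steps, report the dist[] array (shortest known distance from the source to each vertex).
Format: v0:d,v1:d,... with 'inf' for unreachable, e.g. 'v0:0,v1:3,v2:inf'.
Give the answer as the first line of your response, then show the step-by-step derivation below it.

v0:24,v1:inf,v2:inf,v3:0,v4:inf,v5:inf,v6:inf,v7:20

step 1: dist = v0:inf,v1:inf,v2:inf,v3:0,v4:inf,v5:inf,v6:inf,v7:20
step 2: dist = v0:24,v1:inf,v2:inf,v3:0,v4:inf,v5:inf,v6:inf,v7:20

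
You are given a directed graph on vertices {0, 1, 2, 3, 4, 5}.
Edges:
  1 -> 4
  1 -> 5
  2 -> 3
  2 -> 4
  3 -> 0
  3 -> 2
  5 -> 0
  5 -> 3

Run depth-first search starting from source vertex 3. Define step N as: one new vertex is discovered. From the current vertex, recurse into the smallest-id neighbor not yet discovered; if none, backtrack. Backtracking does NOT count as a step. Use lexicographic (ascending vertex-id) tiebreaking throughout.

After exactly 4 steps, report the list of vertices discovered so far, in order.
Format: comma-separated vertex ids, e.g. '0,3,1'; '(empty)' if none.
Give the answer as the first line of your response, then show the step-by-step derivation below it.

3,0,2,4

step 1: discover 3; path=3; order=3
step 2: discover 0; path=3>0; order=3,0
step 3: discover 2; path=3>2; order=3,0,2
step 4: discover 4; path=3>2>4; order=3,0,2,4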